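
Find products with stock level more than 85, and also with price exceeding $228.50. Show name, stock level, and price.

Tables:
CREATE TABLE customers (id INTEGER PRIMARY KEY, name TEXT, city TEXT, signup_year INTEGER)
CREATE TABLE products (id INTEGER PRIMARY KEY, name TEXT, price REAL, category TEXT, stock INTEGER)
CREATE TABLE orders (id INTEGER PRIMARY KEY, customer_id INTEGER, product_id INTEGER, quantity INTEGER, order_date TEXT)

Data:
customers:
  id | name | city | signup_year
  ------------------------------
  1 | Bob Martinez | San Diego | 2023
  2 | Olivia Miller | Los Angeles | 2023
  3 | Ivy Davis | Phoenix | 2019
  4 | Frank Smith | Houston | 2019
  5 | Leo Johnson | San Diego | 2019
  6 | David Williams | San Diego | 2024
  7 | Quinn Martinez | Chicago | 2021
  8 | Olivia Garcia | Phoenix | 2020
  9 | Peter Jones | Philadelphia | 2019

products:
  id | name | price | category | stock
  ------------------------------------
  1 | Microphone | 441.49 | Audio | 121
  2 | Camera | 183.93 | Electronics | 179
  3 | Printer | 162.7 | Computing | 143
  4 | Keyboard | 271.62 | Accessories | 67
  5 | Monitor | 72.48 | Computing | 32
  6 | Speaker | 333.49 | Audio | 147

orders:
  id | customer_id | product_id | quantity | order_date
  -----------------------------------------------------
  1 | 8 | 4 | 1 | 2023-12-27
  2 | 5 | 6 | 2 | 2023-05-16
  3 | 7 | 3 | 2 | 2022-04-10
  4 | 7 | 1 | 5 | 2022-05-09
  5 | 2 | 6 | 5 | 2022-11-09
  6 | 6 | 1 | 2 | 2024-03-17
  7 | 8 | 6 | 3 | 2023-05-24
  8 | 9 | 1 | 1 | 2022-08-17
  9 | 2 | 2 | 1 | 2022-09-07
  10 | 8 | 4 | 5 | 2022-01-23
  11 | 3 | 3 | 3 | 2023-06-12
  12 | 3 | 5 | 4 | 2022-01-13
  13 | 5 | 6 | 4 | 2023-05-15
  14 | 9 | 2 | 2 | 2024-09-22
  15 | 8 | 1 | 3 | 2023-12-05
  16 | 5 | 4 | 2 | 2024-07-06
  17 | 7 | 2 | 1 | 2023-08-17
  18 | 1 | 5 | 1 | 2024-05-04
SELECT name, stock, price FROM products WHERE stock > 85 AND price > 228.5

Execution result:
name | stock | price
Microphone | 121 | 441.49
Speaker | 147 | 333.49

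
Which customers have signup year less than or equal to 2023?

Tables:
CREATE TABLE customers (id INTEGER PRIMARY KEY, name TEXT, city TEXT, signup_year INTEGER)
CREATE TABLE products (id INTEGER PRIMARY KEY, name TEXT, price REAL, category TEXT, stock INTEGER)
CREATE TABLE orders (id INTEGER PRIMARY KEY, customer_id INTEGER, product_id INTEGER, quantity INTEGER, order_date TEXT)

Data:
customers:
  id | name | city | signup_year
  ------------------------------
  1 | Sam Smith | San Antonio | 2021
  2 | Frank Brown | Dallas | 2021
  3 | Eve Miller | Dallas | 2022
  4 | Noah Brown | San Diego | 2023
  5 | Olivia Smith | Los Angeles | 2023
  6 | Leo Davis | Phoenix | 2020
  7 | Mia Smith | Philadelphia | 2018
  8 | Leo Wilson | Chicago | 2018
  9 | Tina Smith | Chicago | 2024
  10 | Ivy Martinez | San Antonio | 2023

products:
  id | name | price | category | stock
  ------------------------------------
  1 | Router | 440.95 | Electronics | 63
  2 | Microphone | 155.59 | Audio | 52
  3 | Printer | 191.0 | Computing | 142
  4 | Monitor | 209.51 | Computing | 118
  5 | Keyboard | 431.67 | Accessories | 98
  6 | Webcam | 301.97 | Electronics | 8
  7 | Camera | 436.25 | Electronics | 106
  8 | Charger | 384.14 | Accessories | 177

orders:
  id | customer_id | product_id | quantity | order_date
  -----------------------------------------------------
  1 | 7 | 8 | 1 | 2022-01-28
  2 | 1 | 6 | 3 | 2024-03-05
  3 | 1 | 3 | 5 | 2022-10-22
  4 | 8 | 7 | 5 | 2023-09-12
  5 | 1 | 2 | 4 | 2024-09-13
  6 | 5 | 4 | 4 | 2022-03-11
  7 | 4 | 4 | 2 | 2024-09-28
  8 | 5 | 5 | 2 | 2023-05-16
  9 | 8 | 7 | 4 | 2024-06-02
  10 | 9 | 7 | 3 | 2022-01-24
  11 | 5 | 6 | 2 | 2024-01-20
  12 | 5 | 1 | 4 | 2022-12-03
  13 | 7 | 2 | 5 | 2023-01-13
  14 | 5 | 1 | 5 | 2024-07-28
SELECT name, signup_year FROM customers WHERE signup_year <= 2023

Execution result:
name | signup_year
Sam Smith | 2021
Frank Brown | 2021
Eve Miller | 2022
Noah Brown | 2023
Olivia Smith | 2023
Leo Davis | 2020
Mia Smith | 2018
Leo Wilson | 2018
Ivy Martinez | 2023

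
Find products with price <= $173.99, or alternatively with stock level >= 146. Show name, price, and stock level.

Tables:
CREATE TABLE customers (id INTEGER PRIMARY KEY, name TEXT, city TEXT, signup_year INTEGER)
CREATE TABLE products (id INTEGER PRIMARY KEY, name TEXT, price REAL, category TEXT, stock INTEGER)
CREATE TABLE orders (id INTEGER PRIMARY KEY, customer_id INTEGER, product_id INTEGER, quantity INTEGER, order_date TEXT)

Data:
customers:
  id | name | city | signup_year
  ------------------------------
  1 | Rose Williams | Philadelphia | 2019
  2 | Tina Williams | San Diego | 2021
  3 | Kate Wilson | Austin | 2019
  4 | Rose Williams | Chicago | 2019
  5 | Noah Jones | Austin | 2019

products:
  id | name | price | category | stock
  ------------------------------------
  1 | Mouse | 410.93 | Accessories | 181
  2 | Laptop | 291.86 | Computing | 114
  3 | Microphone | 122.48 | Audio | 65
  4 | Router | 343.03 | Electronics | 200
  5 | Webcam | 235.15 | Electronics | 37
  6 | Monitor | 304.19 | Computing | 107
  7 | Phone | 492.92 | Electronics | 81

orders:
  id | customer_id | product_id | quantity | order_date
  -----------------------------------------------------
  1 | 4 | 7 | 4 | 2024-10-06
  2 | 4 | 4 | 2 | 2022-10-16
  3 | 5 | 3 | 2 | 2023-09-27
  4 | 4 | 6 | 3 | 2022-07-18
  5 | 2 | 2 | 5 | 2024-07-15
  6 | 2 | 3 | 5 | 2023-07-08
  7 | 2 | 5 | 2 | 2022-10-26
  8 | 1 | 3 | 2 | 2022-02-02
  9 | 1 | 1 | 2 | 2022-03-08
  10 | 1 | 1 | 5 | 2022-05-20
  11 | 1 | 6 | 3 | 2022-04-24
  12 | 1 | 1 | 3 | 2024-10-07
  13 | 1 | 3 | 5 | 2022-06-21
SELECT name, price, stock FROM products WHERE price <= 173.99 OR stock >= 146

Execution result:
name | price | stock
Mouse | 410.93 | 181
Microphone | 122.48 | 65
Router | 343.03 | 200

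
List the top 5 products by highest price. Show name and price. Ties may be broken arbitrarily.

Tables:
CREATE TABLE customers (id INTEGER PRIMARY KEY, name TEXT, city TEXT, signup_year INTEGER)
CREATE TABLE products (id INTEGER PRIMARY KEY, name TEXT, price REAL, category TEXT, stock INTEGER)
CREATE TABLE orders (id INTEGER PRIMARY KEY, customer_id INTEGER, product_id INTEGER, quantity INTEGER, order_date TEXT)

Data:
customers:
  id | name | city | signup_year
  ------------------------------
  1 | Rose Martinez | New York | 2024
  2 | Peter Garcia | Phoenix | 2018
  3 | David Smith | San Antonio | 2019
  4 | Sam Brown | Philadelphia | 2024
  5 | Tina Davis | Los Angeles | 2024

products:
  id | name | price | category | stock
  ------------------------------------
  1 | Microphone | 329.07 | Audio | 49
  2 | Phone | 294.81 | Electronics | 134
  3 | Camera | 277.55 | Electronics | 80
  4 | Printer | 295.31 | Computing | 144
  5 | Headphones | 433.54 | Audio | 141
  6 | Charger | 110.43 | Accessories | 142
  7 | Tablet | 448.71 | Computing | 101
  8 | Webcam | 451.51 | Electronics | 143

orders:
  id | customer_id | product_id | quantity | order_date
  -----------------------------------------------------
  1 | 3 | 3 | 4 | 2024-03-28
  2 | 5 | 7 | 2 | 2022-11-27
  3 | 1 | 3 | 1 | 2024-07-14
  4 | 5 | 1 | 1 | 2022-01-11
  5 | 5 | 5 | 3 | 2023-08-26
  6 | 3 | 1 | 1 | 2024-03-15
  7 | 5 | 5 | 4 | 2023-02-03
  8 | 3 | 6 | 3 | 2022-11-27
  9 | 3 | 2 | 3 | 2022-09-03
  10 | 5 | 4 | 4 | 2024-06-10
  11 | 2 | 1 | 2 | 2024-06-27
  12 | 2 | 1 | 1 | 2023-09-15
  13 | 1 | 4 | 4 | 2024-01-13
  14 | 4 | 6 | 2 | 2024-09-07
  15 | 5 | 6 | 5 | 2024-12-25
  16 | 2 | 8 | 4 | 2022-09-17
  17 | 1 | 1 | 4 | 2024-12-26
SELECT name, price FROM products ORDER BY price DESC LIMIT 5

Execution result:
name | price
Webcam | 451.51
Tablet | 448.71
Headphones | 433.54
Microphone | 329.07
Printer | 295.31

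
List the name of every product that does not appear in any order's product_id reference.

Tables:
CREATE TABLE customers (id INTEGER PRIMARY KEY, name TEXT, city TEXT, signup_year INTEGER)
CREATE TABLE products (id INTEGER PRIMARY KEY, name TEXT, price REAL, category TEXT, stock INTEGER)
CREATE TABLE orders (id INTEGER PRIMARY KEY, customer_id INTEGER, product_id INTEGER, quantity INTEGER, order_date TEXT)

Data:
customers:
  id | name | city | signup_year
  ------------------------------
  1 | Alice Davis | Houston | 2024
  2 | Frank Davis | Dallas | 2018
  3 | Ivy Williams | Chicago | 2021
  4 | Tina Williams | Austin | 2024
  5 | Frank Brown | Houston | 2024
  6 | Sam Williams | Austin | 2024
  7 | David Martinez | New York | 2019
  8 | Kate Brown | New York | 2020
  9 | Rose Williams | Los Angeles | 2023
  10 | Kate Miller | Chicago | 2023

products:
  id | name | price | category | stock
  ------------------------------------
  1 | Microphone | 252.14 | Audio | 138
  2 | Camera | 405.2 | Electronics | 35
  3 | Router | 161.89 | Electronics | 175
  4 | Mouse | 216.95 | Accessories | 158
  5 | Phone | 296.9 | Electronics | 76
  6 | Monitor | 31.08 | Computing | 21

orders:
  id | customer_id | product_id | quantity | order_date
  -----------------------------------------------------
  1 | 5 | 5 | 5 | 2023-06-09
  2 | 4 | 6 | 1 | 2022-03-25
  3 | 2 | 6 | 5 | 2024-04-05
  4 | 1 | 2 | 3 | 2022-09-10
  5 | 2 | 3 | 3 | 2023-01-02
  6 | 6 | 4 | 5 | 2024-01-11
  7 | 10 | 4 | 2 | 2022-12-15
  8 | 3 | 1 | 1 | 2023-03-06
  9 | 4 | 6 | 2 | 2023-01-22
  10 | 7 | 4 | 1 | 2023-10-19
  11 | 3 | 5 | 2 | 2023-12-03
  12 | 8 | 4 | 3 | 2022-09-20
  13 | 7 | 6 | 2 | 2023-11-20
SELECT p.name FROM products p LEFT JOIN orders c ON c.product_id = p.id WHERE c.id IS NULL

Execution result:
(no rows)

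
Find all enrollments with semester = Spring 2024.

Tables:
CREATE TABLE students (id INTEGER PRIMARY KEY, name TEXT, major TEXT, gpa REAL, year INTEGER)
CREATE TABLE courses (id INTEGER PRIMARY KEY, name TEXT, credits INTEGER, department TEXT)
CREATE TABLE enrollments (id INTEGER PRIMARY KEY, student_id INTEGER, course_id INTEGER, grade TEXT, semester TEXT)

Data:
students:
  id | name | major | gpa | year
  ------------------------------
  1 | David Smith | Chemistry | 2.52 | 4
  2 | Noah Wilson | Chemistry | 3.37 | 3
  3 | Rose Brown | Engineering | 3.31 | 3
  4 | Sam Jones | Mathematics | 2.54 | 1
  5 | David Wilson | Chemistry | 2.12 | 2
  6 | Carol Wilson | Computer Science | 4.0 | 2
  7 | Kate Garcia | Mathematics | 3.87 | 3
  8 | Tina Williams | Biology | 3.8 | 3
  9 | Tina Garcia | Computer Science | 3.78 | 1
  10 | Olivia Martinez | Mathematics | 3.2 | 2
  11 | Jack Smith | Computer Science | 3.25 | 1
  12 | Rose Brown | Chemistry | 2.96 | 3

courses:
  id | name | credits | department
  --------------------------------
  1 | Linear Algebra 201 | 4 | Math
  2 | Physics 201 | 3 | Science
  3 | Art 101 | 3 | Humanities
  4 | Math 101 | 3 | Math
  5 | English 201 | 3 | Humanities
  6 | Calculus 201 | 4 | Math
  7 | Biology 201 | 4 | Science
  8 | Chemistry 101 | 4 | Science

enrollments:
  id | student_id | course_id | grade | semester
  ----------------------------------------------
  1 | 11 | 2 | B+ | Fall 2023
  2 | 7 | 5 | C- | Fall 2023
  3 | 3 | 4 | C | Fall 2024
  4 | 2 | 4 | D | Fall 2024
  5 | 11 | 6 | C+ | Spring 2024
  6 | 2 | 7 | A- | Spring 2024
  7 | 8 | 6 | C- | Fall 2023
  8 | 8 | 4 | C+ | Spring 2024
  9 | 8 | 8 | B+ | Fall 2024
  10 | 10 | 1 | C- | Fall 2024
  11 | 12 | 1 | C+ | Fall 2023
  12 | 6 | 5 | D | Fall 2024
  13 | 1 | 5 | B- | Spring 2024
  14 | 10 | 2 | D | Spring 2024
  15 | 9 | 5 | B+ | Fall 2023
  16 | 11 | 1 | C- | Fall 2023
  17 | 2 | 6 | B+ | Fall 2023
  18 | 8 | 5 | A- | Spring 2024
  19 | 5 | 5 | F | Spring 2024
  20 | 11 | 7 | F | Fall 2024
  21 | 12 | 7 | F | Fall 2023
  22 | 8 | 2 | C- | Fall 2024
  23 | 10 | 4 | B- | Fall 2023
SELECT id, semester FROM enrollments WHERE semester = 'Spring 2024'

Execution result:
id | semester
5 | Spring 2024
6 | Spring 2024
8 | Spring 2024
13 | Spring 2024
14 | Spring 2024
18 | Spring 2024
19 | Spring 2024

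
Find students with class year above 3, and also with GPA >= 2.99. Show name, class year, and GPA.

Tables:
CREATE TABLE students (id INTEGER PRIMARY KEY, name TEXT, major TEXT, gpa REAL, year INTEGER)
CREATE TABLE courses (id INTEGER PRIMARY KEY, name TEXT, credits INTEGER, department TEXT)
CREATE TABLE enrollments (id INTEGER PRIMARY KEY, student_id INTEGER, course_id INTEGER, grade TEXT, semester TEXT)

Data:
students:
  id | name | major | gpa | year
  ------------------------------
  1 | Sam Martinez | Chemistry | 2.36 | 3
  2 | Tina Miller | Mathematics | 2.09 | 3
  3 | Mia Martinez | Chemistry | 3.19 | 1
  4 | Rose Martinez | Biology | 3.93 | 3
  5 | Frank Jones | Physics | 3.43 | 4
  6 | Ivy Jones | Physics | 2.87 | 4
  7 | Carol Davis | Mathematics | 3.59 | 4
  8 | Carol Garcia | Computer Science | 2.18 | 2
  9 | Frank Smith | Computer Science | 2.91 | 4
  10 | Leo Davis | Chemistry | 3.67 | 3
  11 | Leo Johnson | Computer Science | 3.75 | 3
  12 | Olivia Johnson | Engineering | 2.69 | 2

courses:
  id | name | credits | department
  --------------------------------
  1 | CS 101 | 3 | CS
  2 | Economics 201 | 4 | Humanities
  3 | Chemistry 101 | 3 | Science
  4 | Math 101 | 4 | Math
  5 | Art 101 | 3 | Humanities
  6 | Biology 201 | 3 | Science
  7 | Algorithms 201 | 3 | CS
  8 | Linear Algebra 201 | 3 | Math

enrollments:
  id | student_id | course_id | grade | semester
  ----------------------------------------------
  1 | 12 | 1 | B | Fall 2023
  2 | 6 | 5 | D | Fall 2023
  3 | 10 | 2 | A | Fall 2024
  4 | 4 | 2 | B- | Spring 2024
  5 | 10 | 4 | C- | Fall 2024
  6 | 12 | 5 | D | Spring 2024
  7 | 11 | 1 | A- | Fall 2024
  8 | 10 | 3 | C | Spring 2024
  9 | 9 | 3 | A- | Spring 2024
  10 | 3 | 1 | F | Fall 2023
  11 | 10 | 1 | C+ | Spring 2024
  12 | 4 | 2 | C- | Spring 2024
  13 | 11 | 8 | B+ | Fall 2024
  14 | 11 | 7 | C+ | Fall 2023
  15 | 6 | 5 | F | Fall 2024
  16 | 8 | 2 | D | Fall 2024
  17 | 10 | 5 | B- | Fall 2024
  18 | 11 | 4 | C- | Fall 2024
SELECT name, year, gpa FROM students WHERE year > 3 AND gpa >= 2.99

Execution result:
name | year | gpa
Frank Jones | 4 | 3.43
Carol Davis | 4 | 3.59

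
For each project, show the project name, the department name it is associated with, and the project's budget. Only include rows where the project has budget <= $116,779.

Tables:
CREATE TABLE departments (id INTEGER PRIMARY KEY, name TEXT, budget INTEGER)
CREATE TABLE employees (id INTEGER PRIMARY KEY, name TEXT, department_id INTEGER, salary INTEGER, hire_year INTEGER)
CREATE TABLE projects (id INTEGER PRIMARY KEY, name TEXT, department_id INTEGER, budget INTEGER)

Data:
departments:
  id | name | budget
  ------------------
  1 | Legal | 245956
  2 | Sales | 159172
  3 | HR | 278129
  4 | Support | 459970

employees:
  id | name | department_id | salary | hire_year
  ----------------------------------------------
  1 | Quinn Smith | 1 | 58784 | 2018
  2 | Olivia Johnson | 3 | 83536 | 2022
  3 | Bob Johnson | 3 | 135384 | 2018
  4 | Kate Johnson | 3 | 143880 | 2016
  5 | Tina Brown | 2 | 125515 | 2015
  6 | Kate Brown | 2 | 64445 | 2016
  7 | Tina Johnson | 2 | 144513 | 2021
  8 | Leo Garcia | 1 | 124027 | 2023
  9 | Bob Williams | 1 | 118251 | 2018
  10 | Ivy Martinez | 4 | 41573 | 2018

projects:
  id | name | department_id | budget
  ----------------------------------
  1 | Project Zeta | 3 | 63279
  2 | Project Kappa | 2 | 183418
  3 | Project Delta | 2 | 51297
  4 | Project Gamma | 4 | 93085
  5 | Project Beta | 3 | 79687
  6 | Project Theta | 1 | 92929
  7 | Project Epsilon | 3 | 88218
SELECT c.name, p.name AS department, c.budget FROM projects c JOIN departments p ON c.department_id = p.id WHERE c.budget <= 116779

Execution result:
name | department | budget
Project Zeta | HR | 63279
Project Delta | Sales | 51297
Project Gamma | Support | 93085
Project Beta | HR | 79687
Project Theta | Legal | 92929
Project Epsilon | HR | 88218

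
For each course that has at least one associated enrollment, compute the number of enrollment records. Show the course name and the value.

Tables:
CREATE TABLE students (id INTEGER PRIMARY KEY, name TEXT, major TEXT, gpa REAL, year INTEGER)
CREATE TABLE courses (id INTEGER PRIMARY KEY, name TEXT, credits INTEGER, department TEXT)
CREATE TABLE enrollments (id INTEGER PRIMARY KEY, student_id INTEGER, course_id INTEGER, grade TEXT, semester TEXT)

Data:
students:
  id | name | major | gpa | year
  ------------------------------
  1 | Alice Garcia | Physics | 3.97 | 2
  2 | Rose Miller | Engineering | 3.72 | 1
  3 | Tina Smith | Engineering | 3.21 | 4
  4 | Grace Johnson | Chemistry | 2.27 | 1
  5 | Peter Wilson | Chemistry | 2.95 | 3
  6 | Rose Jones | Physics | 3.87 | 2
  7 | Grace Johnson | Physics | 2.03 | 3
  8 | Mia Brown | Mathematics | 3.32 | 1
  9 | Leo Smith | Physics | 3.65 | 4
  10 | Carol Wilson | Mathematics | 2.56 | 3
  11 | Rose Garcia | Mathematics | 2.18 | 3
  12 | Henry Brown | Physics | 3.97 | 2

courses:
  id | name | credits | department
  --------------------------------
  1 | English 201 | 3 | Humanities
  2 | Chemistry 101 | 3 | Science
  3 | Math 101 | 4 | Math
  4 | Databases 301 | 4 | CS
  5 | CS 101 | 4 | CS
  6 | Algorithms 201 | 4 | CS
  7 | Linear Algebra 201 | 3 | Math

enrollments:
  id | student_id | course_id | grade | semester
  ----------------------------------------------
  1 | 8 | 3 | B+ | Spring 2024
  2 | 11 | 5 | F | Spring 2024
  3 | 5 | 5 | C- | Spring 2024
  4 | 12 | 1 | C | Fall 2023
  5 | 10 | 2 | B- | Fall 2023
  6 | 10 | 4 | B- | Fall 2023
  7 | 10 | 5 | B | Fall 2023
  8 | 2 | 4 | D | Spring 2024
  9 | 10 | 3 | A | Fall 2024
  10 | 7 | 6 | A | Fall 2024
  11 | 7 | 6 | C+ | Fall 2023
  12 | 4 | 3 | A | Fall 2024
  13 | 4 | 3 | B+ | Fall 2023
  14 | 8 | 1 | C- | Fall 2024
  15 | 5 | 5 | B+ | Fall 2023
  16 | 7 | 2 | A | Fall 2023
SELECT p.name, COUNT(*) AS n FROM enrollments c JOIN courses p ON c.course_id = p.id GROUP BY p.id, p.name

Execution result:
name | n
English 201 | 2
Chemistry 101 | 2
Math 101 | 4
Databases 301 | 2
CS 101 | 4
Algorithms 201 | 2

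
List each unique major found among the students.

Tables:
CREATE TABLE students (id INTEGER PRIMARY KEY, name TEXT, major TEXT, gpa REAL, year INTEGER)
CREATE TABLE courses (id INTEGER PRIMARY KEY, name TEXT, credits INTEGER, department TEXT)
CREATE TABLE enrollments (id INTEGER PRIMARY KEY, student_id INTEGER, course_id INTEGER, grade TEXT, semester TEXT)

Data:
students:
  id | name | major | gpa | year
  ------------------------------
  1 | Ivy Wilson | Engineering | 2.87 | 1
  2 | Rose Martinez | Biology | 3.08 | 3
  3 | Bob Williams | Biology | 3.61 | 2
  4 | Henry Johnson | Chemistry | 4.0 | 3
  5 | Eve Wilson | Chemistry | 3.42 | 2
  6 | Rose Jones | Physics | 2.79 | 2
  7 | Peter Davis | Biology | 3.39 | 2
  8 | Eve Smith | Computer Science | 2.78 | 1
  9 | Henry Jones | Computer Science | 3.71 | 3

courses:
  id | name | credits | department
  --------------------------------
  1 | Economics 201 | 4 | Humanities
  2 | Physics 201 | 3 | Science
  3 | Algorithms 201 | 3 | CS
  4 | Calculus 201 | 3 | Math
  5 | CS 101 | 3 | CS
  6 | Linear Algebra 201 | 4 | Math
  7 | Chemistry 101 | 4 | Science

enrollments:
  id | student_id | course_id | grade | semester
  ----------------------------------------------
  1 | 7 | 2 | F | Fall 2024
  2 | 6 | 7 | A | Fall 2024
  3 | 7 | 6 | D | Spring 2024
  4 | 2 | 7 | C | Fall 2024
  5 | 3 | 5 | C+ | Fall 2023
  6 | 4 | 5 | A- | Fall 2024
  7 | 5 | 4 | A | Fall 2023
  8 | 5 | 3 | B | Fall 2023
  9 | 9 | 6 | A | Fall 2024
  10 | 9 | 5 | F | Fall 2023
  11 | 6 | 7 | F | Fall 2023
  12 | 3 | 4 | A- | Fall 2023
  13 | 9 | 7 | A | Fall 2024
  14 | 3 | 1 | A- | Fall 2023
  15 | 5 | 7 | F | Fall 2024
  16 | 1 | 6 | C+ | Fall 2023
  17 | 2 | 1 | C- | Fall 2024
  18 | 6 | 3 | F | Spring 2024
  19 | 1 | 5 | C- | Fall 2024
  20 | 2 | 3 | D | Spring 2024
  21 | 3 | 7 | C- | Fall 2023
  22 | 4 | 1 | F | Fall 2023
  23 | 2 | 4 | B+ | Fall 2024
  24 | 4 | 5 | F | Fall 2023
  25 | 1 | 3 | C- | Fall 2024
SELECT DISTINCT major FROM students

Execution result:
major
Engineering
Biology
Chemistry
Physics
Computer Science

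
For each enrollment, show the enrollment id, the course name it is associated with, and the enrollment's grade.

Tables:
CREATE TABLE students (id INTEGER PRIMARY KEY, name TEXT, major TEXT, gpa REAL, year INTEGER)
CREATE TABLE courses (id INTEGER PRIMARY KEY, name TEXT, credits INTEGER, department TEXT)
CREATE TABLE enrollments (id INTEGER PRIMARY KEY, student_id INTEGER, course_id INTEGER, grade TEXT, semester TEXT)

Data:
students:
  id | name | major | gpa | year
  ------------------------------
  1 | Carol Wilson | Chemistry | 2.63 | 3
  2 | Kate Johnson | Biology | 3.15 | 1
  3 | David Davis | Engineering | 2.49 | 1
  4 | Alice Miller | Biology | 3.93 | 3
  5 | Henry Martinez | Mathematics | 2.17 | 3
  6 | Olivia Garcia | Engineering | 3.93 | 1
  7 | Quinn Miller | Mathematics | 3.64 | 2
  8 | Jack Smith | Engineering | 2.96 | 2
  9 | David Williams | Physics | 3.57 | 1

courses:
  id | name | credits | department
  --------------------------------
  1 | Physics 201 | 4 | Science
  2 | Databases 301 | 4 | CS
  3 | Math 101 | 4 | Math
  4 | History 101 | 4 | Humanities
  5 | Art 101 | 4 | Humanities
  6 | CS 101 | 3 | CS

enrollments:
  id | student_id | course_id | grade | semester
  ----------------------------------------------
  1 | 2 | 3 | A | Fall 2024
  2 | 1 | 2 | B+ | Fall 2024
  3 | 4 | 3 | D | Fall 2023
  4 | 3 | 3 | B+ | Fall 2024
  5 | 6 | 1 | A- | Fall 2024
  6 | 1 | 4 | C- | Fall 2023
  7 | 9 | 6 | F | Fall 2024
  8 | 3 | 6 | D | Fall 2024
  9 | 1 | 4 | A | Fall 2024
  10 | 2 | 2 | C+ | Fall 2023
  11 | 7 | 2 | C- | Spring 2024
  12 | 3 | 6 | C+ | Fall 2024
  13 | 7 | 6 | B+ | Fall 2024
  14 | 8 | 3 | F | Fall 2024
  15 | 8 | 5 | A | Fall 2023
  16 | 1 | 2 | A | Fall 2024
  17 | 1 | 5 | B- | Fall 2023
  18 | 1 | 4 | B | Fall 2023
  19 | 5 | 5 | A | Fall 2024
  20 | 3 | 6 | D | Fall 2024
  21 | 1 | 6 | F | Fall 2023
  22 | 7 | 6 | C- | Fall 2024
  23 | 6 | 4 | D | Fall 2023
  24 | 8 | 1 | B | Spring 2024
SELECT c.id, p.name AS course, c.grade FROM enrollments c JOIN courses p ON c.course_id = p.id

Execution result:
id | course | grade
1 | Math 101 | A
2 | Databases 301 | B+
3 | Math 101 | D
4 | Math 101 | B+
5 | Physics 201 | A-
6 | History 101 | C-
7 | CS 101 | F
8 | CS 101 | D
9 | History 101 | A
10 | Databases 301 | C+
11 | Databases 301 | C-
12 | CS 101 | C+
13 | CS 101 | B+
14 | Math 101 | F
15 | Art 101 | A
16 | Databases 301 | A
17 | Art 101 | B-
18 | History 101 | B
19 | Art 101 | A
20 | CS 101 | D
21 | CS 101 | F
22 | CS 101 | C-
23 | History 101 | D
24 | Physics 201 | B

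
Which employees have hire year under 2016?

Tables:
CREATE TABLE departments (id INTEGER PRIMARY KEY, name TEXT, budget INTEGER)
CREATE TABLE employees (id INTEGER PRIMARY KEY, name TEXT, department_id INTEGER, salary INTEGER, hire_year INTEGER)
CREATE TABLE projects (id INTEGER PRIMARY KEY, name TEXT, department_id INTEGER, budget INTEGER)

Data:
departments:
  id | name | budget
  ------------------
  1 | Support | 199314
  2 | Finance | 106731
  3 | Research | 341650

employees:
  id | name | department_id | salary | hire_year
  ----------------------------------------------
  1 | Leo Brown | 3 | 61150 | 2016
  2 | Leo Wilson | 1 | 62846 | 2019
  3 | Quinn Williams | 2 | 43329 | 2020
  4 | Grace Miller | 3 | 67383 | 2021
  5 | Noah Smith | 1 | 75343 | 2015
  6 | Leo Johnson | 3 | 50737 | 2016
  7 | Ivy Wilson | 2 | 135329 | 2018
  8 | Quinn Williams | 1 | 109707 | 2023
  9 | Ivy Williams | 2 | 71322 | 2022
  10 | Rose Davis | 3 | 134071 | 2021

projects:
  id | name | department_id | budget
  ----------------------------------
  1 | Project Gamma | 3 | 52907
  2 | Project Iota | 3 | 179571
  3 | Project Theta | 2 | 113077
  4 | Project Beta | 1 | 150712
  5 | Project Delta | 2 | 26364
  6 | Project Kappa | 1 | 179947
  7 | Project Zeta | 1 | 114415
SELECT name, hire_year FROM employees WHERE hire_year < 2016

Execution result:
name | hire_year
Noah Smith | 2015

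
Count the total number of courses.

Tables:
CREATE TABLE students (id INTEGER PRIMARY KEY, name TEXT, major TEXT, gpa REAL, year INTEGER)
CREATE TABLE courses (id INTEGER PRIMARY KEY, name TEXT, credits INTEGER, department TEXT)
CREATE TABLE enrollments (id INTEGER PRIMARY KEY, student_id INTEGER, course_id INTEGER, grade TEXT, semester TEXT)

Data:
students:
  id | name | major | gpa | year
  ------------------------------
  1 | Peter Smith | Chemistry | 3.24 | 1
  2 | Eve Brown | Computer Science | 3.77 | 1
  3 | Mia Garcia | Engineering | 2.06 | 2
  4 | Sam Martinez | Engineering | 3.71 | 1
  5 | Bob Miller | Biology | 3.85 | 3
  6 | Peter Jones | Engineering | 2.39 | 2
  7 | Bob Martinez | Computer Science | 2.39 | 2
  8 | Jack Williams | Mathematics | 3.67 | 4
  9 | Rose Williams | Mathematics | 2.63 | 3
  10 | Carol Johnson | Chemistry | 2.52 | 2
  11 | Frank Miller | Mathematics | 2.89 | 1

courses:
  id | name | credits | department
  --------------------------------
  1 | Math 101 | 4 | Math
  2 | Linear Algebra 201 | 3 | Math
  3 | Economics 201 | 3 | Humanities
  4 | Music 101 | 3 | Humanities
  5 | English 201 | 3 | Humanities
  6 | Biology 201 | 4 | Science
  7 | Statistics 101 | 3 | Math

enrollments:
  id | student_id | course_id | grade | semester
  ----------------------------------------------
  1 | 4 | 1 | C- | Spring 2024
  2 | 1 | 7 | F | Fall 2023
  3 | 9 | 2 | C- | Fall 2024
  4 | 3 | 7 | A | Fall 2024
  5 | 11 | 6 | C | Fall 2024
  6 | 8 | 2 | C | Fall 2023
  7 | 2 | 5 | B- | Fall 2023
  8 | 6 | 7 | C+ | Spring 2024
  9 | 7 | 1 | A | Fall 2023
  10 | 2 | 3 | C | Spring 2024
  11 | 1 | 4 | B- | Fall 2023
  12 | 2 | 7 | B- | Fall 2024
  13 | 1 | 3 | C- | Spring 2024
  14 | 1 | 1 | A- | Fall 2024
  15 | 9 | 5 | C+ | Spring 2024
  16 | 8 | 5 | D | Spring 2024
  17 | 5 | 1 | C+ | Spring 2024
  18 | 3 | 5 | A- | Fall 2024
SELECT COUNT(*) FROM courses

Execution result:
7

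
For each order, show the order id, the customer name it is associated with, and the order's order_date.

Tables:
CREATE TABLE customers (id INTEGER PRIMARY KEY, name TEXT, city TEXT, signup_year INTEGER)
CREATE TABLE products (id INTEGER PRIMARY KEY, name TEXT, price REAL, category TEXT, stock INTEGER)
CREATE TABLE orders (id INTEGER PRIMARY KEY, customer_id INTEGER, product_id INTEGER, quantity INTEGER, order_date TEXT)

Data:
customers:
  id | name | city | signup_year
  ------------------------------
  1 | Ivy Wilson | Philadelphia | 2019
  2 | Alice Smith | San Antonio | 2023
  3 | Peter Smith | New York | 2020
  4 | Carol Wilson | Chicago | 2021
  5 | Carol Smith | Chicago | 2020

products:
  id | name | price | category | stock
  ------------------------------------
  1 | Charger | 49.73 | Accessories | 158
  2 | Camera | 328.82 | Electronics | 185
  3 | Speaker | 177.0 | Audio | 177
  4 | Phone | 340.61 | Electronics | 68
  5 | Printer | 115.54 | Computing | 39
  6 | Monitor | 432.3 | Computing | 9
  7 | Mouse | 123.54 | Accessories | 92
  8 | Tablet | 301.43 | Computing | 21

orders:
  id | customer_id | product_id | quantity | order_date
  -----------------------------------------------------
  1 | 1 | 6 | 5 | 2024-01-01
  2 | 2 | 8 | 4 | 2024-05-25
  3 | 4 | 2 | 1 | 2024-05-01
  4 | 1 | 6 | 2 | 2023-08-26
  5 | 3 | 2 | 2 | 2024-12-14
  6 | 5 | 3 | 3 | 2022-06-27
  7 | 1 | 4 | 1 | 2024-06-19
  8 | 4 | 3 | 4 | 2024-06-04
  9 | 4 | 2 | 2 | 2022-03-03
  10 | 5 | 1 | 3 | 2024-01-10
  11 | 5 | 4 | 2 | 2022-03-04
SELECT c.id, p.name AS customer, c.order_date FROM orders c JOIN customers p ON c.customer_id = p.id

Execution result:
id | customer | order_date
1 | Ivy Wilson | 2024-01-01
2 | Alice Smith | 2024-05-25
3 | Carol Wilson | 2024-05-01
4 | Ivy Wilson | 2023-08-26
5 | Peter Smith | 2024-12-14
6 | Carol Smith | 2022-06-27
7 | Ivy Wilson | 2024-06-19
8 | Carol Wilson | 2024-06-04
9 | Carol Wilson | 2022-03-03
10 | Carol Smith | 2024-01-10
11 | Carol Smith | 2022-03-04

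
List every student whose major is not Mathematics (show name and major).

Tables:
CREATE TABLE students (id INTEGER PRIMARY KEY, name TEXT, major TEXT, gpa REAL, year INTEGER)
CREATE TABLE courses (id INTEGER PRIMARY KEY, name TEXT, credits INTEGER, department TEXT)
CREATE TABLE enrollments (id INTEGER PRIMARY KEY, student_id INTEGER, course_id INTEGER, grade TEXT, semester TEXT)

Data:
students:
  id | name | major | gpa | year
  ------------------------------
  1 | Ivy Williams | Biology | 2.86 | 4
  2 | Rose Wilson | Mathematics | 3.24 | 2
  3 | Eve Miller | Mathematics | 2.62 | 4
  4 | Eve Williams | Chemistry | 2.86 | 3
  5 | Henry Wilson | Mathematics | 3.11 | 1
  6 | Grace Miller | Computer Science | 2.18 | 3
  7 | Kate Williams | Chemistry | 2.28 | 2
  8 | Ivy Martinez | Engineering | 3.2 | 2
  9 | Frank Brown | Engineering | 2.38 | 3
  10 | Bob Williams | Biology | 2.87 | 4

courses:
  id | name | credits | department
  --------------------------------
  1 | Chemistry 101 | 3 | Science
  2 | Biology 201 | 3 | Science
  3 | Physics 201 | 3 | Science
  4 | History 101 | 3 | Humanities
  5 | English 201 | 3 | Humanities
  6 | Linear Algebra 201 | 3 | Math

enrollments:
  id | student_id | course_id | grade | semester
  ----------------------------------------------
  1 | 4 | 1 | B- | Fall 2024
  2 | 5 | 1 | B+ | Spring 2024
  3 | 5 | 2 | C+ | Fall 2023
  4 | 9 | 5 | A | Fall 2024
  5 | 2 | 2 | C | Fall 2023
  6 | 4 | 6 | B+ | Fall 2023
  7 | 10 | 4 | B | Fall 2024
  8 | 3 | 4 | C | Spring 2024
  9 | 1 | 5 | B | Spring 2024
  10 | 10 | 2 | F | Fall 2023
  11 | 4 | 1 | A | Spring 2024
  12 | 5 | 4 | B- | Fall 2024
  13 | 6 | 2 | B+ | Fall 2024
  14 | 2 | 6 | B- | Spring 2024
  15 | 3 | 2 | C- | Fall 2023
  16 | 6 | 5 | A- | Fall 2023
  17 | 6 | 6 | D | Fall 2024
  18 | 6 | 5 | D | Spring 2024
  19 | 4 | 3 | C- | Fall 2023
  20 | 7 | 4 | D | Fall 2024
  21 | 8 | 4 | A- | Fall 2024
SELECT name, major FROM students WHERE major <> 'Mathematics'

Execution result:
name | major
Ivy Williams | Biology
Eve Williams | Chemistry
Grace Miller | Computer Science
Kate Williams | Chemistry
Ivy Martinez | Engineering
Frank Brown | Engineering
Bob Williams | Biology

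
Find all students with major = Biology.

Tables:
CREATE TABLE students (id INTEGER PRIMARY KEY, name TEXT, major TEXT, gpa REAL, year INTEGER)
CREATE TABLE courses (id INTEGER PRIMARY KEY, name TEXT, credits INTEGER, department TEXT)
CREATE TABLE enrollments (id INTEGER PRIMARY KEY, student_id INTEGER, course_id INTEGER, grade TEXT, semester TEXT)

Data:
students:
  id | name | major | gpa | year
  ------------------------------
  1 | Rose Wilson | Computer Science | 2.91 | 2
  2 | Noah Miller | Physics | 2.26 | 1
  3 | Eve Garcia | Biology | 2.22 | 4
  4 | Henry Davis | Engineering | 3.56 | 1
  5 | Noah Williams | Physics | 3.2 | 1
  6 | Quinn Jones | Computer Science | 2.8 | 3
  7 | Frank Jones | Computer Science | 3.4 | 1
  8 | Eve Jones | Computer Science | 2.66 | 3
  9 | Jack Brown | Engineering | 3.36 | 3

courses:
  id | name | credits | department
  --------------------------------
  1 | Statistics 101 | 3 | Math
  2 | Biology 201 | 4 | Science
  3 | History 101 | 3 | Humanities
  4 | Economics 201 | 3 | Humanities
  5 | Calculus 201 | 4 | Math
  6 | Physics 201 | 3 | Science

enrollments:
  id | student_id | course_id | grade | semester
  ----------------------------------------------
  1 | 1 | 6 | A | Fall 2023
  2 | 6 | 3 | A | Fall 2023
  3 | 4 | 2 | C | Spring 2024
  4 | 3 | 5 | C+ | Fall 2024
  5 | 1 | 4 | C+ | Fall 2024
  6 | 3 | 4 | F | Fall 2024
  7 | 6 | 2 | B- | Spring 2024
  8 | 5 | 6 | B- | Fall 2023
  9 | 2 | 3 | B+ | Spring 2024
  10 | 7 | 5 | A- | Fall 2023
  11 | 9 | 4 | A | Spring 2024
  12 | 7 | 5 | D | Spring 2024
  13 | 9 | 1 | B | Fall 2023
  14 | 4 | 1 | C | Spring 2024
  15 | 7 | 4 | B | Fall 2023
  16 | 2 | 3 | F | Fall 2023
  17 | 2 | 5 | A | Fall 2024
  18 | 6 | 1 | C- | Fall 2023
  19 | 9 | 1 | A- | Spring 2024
SELECT name, major FROM students WHERE major = 'Biology'

Execution result:
name | major
Eve Garcia | Biology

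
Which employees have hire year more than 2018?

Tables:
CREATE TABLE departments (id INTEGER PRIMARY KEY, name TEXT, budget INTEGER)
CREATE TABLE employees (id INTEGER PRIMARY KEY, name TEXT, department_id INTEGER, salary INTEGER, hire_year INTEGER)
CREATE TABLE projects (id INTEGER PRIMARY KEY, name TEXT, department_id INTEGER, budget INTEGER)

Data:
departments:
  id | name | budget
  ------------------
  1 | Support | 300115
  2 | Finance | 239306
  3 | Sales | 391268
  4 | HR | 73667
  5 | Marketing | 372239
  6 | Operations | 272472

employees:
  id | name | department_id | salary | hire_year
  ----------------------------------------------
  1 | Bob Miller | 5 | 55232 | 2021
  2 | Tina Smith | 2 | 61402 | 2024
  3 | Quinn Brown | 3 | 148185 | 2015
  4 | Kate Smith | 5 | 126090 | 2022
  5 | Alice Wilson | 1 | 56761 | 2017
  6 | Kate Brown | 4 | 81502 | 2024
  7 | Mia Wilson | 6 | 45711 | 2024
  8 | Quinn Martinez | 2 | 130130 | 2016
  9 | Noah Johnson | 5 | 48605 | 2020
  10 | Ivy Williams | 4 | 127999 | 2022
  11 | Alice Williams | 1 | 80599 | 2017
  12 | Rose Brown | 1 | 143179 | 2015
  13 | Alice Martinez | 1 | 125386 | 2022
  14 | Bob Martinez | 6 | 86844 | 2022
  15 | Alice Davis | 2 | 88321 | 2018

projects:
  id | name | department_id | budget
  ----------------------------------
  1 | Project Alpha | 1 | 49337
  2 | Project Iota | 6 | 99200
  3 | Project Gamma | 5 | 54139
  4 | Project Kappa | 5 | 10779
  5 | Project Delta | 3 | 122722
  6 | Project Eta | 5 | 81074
SELECT name, hire_year FROM employees WHERE hire_year > 2018

Execution result:
name | hire_year
Bob Miller | 2021
Tina Smith | 2024
Kate Smith | 2022
Kate Brown | 2024
Mia Wilson | 2024
Noah Johnson | 2020
Ivy Williams | 2022
Alice Martinez | 2022
Bob Martinez | 2022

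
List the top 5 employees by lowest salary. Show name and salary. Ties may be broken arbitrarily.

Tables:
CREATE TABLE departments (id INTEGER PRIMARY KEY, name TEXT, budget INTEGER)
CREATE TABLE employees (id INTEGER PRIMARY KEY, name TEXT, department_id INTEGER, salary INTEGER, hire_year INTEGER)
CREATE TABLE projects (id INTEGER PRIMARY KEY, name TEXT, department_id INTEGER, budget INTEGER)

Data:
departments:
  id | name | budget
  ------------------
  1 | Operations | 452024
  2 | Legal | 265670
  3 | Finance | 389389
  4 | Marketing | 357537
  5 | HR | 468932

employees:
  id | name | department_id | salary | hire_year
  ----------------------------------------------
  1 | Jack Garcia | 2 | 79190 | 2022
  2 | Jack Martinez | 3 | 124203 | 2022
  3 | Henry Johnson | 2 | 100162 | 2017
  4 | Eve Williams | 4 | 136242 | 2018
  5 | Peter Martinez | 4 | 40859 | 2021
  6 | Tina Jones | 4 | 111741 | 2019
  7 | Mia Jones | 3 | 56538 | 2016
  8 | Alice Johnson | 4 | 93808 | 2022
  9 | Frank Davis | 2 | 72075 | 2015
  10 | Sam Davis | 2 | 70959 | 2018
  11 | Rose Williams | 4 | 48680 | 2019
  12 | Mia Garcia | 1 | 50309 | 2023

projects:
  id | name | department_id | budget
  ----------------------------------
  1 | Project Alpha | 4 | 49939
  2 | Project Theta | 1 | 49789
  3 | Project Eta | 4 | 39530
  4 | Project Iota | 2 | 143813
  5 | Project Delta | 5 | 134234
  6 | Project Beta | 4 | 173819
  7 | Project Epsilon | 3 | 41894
SELECT name, salary FROM employees ORDER BY salary ASC LIMIT 5

Execution result:
name | salary
Peter Martinez | 40859
Rose Williams | 48680
Mia Garcia | 50309
Mia Jones | 56538
Sam Davis | 70959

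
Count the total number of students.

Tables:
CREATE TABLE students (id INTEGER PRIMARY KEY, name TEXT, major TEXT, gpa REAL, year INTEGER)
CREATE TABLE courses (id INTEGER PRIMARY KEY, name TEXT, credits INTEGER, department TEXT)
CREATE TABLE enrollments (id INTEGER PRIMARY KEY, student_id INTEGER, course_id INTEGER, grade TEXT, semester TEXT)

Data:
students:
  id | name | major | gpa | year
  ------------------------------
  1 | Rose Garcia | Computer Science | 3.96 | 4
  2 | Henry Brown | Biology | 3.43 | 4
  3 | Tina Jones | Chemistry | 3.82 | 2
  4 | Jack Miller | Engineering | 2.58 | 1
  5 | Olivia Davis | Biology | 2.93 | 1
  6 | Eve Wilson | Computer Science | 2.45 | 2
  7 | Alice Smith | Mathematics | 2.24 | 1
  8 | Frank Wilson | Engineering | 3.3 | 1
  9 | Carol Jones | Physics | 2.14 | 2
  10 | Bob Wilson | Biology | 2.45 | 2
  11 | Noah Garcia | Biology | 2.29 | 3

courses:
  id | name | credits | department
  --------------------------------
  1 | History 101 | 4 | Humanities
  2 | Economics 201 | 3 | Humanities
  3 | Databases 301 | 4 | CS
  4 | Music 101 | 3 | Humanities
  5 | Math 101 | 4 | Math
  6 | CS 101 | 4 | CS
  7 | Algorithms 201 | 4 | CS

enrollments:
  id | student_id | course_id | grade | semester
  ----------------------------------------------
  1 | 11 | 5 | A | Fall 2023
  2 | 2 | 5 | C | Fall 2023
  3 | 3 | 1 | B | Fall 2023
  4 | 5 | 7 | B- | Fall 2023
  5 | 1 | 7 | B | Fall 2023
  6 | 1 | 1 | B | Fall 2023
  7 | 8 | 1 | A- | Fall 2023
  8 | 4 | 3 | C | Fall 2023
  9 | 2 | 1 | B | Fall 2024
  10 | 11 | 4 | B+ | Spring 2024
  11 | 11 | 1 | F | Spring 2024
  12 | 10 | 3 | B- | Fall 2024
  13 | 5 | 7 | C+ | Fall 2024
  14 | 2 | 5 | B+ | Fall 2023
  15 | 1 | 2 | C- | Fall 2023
SELECT COUNT(*) FROM students

Execution result:
11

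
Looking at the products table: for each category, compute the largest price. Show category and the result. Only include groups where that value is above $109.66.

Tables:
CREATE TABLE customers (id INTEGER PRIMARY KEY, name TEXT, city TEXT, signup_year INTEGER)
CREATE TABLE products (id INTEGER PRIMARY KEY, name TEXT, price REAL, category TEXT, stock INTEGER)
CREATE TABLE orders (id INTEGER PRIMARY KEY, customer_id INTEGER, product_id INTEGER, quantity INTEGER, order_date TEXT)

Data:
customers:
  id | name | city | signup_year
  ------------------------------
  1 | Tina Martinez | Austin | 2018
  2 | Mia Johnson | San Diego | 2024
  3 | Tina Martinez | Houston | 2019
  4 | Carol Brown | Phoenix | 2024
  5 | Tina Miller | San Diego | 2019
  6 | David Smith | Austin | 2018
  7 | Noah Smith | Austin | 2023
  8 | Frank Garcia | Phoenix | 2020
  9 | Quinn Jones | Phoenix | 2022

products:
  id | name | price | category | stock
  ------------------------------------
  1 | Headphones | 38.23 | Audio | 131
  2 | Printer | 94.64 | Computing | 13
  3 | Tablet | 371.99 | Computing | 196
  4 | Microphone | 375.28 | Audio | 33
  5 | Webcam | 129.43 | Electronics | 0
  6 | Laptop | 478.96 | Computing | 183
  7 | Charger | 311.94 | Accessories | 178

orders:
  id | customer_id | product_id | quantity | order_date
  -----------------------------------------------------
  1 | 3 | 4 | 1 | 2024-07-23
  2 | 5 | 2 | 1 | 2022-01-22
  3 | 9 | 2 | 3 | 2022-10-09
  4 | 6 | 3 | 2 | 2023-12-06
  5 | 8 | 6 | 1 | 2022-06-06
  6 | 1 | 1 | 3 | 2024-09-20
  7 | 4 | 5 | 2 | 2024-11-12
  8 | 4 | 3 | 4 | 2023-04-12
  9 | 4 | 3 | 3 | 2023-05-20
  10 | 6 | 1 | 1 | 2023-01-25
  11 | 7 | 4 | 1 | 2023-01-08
SELECT category, MAX(price) AS max_price FROM products GROUP BY category HAVING MAX(price) > 109.66

Execution result:
category | max_price
Accessories | 311.94
Audio | 375.28
Computing | 478.96
Electronics | 129.43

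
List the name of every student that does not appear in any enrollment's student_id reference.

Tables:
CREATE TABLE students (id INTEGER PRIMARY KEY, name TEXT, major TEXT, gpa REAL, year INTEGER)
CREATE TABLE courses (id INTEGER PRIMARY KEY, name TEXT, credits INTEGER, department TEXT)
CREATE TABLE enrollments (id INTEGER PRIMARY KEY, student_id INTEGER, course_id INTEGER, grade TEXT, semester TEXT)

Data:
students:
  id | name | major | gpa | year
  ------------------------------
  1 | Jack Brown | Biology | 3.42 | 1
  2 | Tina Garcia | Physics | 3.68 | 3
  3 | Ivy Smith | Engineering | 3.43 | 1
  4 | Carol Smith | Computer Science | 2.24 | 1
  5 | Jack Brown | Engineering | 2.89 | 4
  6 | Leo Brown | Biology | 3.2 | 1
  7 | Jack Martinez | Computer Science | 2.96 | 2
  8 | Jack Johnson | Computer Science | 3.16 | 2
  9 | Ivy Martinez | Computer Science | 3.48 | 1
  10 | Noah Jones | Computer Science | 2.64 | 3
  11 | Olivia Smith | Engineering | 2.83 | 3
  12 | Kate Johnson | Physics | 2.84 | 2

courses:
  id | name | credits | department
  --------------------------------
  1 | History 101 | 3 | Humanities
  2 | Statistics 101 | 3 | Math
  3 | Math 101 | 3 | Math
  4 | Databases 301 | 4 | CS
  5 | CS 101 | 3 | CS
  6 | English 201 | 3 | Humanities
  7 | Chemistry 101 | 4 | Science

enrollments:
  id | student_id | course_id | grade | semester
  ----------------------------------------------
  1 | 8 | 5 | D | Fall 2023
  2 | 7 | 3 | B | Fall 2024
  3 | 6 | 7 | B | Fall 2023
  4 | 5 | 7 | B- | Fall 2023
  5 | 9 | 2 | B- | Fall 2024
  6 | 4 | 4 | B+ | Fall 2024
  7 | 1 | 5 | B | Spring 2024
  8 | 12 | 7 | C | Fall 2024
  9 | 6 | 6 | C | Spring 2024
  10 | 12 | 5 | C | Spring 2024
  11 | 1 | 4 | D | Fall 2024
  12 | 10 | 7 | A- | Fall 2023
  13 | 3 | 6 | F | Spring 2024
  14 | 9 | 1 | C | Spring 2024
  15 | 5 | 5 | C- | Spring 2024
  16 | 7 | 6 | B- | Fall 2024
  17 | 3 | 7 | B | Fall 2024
SELECT p.name FROM students p LEFT JOIN enrollments c ON c.student_id = p.id WHERE c.id IS NULL

Execution result:
name
Tina Garcia
Olivia Smith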